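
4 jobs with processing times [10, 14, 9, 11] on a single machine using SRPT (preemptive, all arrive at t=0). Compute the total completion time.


Since all jobs arrive at t=0, SRPT equals SPT ordering.
SPT order: [9, 10, 11, 14]
Completion times:
  Job 1: p=9, C=9
  Job 2: p=10, C=19
  Job 3: p=11, C=30
  Job 4: p=14, C=44
Total completion time = 9 + 19 + 30 + 44 = 102

102


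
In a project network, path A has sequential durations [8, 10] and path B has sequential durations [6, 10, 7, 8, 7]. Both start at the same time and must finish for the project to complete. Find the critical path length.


Path A total = 8 + 10 = 18
Path B total = 6 + 10 + 7 + 8 + 7 = 38
Critical path = longest path = max(18, 38) = 38

38


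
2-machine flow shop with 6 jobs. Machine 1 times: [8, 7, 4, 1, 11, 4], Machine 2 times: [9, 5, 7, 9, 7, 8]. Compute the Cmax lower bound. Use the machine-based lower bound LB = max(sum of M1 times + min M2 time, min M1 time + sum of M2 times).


LB1 = sum(M1 times) + min(M2 times) = 35 + 5 = 40
LB2 = min(M1 times) + sum(M2 times) = 1 + 45 = 46
Lower bound = max(LB1, LB2) = max(40, 46) = 46

46


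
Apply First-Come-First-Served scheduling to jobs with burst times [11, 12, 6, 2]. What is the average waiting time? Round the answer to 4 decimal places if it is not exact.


FCFS order (as given): [11, 12, 6, 2]
Waiting times:
  Job 1: wait = 0
  Job 2: wait = 11
  Job 3: wait = 23
  Job 4: wait = 29
Sum of waiting times = 63
Average waiting time = 63/4 = 15.75

15.75


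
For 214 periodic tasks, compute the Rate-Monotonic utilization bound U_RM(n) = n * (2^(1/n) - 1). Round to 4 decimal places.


Compute 2^(1/214) = 1.0032442568
Subtract 1: 1.0032442568 - 1 = 0.0032442568
Multiply by n: 214 * 0.0032442568 = 0.6942709552
Round to 4 dp: 0.6943

0.6943


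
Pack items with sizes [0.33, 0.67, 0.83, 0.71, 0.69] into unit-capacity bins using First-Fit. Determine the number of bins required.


Place items sequentially using First-Fit:
  Item 0.33 -> new Bin 1
  Item 0.67 -> Bin 1 (now 1.0)
  Item 0.83 -> new Bin 2
  Item 0.71 -> new Bin 3
  Item 0.69 -> new Bin 4
Total bins used = 4

4


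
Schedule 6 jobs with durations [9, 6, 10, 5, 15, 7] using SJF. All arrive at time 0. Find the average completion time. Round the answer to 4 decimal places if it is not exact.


SJF order (ascending): [5, 6, 7, 9, 10, 15]
Completion times:
  Job 1: burst=5, C=5
  Job 2: burst=6, C=11
  Job 3: burst=7, C=18
  Job 4: burst=9, C=27
  Job 5: burst=10, C=37
  Job 6: burst=15, C=52
Average completion = 150/6 = 25.0

25.0


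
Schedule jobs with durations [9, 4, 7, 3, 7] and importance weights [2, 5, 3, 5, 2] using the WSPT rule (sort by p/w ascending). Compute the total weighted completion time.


Compute p/w ratios and sort ascending (WSPT): [(3, 5), (4, 5), (7, 3), (7, 2), (9, 2)]
Compute weighted completion times:
  Job (p=3,w=5): C=3, w*C=5*3=15
  Job (p=4,w=5): C=7, w*C=5*7=35
  Job (p=7,w=3): C=14, w*C=3*14=42
  Job (p=7,w=2): C=21, w*C=2*21=42
  Job (p=9,w=2): C=30, w*C=2*30=60
Total weighted completion time = 194

194


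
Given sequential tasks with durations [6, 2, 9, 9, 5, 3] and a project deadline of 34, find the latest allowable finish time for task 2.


LF(activity 2) = deadline - sum of successor durations
Successors: activities 3 through 6 with durations [9, 9, 5, 3]
Sum of successor durations = 26
LF = 34 - 26 = 8

8


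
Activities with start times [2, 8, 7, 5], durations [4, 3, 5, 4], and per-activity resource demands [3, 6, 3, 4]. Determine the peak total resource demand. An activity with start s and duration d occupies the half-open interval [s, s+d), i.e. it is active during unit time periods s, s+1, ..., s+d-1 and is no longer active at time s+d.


Each activity i is active on [start_i, start_i + duration_i).
Compute total resource usage per time slot:
  t=0: active resources = [], total = 0
  t=1: active resources = [], total = 0
  t=2: active resources = [3], total = 3
  t=3: active resources = [3], total = 3
  t=4: active resources = [3], total = 3
  t=5: active resources = [3, 4], total = 7
  t=6: active resources = [4], total = 4
  t=7: active resources = [3, 4], total = 7
  t=8: active resources = [6, 3, 4], total = 13
  t=9: active resources = [6, 3], total = 9
  t=10: active resources = [6, 3], total = 9
  t=11: active resources = [3], total = 3
Peak resource demand = 13

13


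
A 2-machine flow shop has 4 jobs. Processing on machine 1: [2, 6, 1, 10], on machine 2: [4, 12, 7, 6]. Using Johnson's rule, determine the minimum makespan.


Apply Johnson's rule:
  Group 1 (a <= b): [(3, 1, 7), (1, 2, 4), (2, 6, 12)]
  Group 2 (a > b): [(4, 10, 6)]
Optimal job order: [3, 1, 2, 4]
Schedule:
  Job 3: M1 done at 1, M2 done at 8
  Job 1: M1 done at 3, M2 done at 12
  Job 2: M1 done at 9, M2 done at 24
  Job 4: M1 done at 19, M2 done at 30
Makespan = 30

30


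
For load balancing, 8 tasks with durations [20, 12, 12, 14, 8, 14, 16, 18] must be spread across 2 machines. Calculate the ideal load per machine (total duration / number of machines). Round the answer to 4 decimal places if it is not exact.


Total processing time = 20 + 12 + 12 + 14 + 8 + 14 + 16 + 18 = 114
Number of machines = 2
Ideal balanced load = 114 / 2 = 57.0

57.0


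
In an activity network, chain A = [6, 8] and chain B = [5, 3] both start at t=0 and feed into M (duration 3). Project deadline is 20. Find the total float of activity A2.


Forward pass: ES(A2) = sum of predecessors on chain A = 6
EF = ES + duration = 6 + 8 = 14
Backward pass: LF(M) = deadline = 20; LS(M) = 20 - 3 = 17
LF(A2) = LS(M) - sum(successors on chain A) = 17 - 0 = 17
LS = LF - duration = 17 - 8 = 9
Total float = LS - ES = 9 - 6 = 3

3


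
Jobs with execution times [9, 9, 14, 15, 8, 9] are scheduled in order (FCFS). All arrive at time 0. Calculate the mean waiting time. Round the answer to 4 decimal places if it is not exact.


FCFS order (as given): [9, 9, 14, 15, 8, 9]
Waiting times:
  Job 1: wait = 0
  Job 2: wait = 9
  Job 3: wait = 18
  Job 4: wait = 32
  Job 5: wait = 47
  Job 6: wait = 55
Sum of waiting times = 161
Average waiting time = 161/6 = 26.8333

26.8333


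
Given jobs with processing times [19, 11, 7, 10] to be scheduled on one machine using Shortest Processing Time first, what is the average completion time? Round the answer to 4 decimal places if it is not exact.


Sort jobs by processing time (SPT order): [7, 10, 11, 19]
Compute completion times sequentially:
  Job 1: processing = 7, completes at 7
  Job 2: processing = 10, completes at 17
  Job 3: processing = 11, completes at 28
  Job 4: processing = 19, completes at 47
Sum of completion times = 99
Average completion time = 99/4 = 24.75

24.75


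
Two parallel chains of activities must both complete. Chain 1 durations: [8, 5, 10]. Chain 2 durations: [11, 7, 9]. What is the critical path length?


Path A total = 8 + 5 + 10 = 23
Path B total = 11 + 7 + 9 = 27
Critical path = longest path = max(23, 27) = 27

27


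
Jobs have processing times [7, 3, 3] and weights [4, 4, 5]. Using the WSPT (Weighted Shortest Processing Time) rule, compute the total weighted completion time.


Compute p/w ratios and sort ascending (WSPT): [(3, 5), (3, 4), (7, 4)]
Compute weighted completion times:
  Job (p=3,w=5): C=3, w*C=5*3=15
  Job (p=3,w=4): C=6, w*C=4*6=24
  Job (p=7,w=4): C=13, w*C=4*13=52
Total weighted completion time = 91

91


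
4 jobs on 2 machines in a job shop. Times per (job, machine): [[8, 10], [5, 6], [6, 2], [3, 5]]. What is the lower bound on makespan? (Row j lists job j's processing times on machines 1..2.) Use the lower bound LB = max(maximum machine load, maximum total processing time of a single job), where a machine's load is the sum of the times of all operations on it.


Machine loads:
  Machine 1: 8 + 5 + 6 + 3 = 22
  Machine 2: 10 + 6 + 2 + 5 = 23
Max machine load = 23
Job totals:
  Job 1: 18
  Job 2: 11
  Job 3: 8
  Job 4: 8
Max job total = 18
Lower bound = max(23, 18) = 23

23


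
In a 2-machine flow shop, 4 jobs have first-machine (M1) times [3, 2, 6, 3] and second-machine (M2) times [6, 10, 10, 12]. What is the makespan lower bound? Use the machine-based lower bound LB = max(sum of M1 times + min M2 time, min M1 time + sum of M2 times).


LB1 = sum(M1 times) + min(M2 times) = 14 + 6 = 20
LB2 = min(M1 times) + sum(M2 times) = 2 + 38 = 40
Lower bound = max(LB1, LB2) = max(20, 40) = 40

40


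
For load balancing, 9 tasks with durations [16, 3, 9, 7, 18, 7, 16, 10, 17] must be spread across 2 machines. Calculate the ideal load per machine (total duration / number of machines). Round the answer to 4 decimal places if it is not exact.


Total processing time = 16 + 3 + 9 + 7 + 18 + 7 + 16 + 10 + 17 = 103
Number of machines = 2
Ideal balanced load = 103 / 2 = 51.5

51.5


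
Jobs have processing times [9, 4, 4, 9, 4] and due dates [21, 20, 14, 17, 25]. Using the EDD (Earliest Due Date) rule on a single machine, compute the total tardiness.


Sort by due date (EDD order): [(4, 14), (9, 17), (4, 20), (9, 21), (4, 25)]
Compute completion times and tardiness:
  Job 1: p=4, d=14, C=4, tardiness=max(0,4-14)=0
  Job 2: p=9, d=17, C=13, tardiness=max(0,13-17)=0
  Job 3: p=4, d=20, C=17, tardiness=max(0,17-20)=0
  Job 4: p=9, d=21, C=26, tardiness=max(0,26-21)=5
  Job 5: p=4, d=25, C=30, tardiness=max(0,30-25)=5
Total tardiness = 10

10


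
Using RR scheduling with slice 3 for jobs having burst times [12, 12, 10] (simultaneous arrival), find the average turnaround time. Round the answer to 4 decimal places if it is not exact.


Time quantum = 3
Execution trace:
  J1 runs 3 units, time = 3
  J2 runs 3 units, time = 6
  J3 runs 3 units, time = 9
  J1 runs 3 units, time = 12
  J2 runs 3 units, time = 15
  J3 runs 3 units, time = 18
  J1 runs 3 units, time = 21
  J2 runs 3 units, time = 24
  J3 runs 3 units, time = 27
  J1 runs 3 units, time = 30
  J2 runs 3 units, time = 33
  J3 runs 1 units, time = 34
Finish times: [30, 33, 34]
Average turnaround = 97/3 = 32.3333

32.3333


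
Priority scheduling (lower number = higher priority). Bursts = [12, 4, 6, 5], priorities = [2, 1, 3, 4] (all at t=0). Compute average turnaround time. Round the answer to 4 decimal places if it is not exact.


Sort by priority (ascending = highest first):
Order: [(1, 4), (2, 12), (3, 6), (4, 5)]
Completion times:
  Priority 1, burst=4, C=4
  Priority 2, burst=12, C=16
  Priority 3, burst=6, C=22
  Priority 4, burst=5, C=27
Average turnaround = 69/4 = 17.25

17.25


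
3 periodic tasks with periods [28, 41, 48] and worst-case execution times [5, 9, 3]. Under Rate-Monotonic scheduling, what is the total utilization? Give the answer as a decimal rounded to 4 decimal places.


Compute individual utilizations (exact fractions):
  Task 1: C/T = 5/28 (approx. 0.1786)
  Task 2: C/T = 9/41 (approx. 0.2195)
  Task 3: C/T = 3/48 = 1/16 (approx. 0.0625)
Total utilization U = 5/28 + 9/41 + 1/16 = 2115/4592
Rounded to 4 decimal places: U = 0.4606
RM (Liu & Layland) bound for 3 tasks = 0.779763; compare with U = 2115/4592 (approx. 0.460584)
U <= bound, so schedulable by RM sufficient condition.

0.4606


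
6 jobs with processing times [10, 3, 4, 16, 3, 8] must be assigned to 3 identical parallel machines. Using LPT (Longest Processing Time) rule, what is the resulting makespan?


Sort jobs in decreasing order (LPT): [16, 10, 8, 4, 3, 3]
Assign each job to the least loaded machine:
  Machine 1: jobs [16], load = 16
  Machine 2: jobs [10, 3], load = 13
  Machine 3: jobs [8, 4, 3], load = 15
Makespan = max load = 16

16


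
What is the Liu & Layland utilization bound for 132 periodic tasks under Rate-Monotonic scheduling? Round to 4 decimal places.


Compute 2^(1/132) = 1.0052649263
Subtract 1: 1.0052649263 - 1 = 0.0052649263
Multiply by n: 132 * 0.0052649263 = 0.6949702716
Round to 4 dp: 0.6950

0.6950


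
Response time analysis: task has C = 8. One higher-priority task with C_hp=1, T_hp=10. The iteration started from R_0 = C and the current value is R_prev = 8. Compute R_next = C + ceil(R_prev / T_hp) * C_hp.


R_next = C + ceil(R_prev / T_hp) * C_hp
ceil(8 / 10) = ceil(0.8) = 1
Interference = 1 * 1 = 1
R_next = 8 + 1 = 9

9


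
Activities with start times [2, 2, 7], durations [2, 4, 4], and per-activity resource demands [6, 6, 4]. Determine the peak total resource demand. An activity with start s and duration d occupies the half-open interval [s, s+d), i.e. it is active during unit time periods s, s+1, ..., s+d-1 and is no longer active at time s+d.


Each activity i is active on [start_i, start_i + duration_i).
Compute total resource usage per time slot:
  t=0: active resources = [], total = 0
  t=1: active resources = [], total = 0
  t=2: active resources = [6, 6], total = 12
  t=3: active resources = [6, 6], total = 12
  t=4: active resources = [6], total = 6
  t=5: active resources = [6], total = 6
  t=6: active resources = [], total = 0
  t=7: active resources = [4], total = 4
  t=8: active resources = [4], total = 4
  t=9: active resources = [4], total = 4
  t=10: active resources = [4], total = 4
Peak resource demand = 12

12


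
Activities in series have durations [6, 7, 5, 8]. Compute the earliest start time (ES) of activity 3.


Activity 3 starts after activities 1 through 2 complete.
Predecessor durations: [6, 7]
ES = 6 + 7 = 13

13


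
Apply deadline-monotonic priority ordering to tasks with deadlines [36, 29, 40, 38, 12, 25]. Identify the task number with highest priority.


Sort tasks by relative deadline (ascending):
  Task 5: deadline = 12
  Task 6: deadline = 25
  Task 2: deadline = 29
  Task 1: deadline = 36
  Task 4: deadline = 38
  Task 3: deadline = 40
Priority order (highest first): [5, 6, 2, 1, 4, 3]
Highest priority task = 5

5


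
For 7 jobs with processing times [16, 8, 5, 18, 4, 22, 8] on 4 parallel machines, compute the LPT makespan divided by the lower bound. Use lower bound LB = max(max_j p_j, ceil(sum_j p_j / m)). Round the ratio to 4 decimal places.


LPT order: [22, 18, 16, 8, 8, 5, 4]
Machine loads after assignment: [22, 18, 21, 20]
LPT makespan = 22
Lower bound = max(max_job, ceil(total/4)) = max(22, 21) = 22
Ratio = 22 / 22 = 1.0

1.0


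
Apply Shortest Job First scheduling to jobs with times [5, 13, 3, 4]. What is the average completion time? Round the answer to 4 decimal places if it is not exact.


SJF order (ascending): [3, 4, 5, 13]
Completion times:
  Job 1: burst=3, C=3
  Job 2: burst=4, C=7
  Job 3: burst=5, C=12
  Job 4: burst=13, C=25
Average completion = 47/4 = 11.75

11.75


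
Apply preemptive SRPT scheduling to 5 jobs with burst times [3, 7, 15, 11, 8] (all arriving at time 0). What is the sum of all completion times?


Since all jobs arrive at t=0, SRPT equals SPT ordering.
SPT order: [3, 7, 8, 11, 15]
Completion times:
  Job 1: p=3, C=3
  Job 2: p=7, C=10
  Job 3: p=8, C=18
  Job 4: p=11, C=29
  Job 5: p=15, C=44
Total completion time = 3 + 10 + 18 + 29 + 44 = 104

104


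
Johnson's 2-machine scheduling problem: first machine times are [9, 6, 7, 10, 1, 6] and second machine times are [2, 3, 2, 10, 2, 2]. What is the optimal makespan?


Apply Johnson's rule:
  Group 1 (a <= b): [(5, 1, 2), (4, 10, 10)]
  Group 2 (a > b): [(2, 6, 3), (1, 9, 2), (3, 7, 2), (6, 6, 2)]
Optimal job order: [5, 4, 2, 1, 3, 6]
Schedule:
  Job 5: M1 done at 1, M2 done at 3
  Job 4: M1 done at 11, M2 done at 21
  Job 2: M1 done at 17, M2 done at 24
  Job 1: M1 done at 26, M2 done at 28
  Job 3: M1 done at 33, M2 done at 35
  Job 6: M1 done at 39, M2 done at 41
Makespan = 41

41


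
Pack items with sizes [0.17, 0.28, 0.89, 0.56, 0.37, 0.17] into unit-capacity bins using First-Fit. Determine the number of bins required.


Place items sequentially using First-Fit:
  Item 0.17 -> new Bin 1
  Item 0.28 -> Bin 1 (now 0.45)
  Item 0.89 -> new Bin 2
  Item 0.56 -> new Bin 3
  Item 0.37 -> Bin 1 (now 0.82)
  Item 0.17 -> Bin 1 (now 0.99)
Total bins used = 3

3


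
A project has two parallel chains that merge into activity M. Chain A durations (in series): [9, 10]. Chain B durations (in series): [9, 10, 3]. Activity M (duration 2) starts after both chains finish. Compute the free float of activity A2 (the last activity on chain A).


ES(A2) = sum of predecessors on chain A = 9
EF(A2) = ES + duration = 9 + 10 = 19
Successor of A2 is M. ES(M) = max(sum(A), sum(B)) = max(19, 22) = 22
Free float = ES(successor) - EF(current) = 22 - 19 = 3

3


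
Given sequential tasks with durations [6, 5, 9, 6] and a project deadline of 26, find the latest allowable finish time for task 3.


LF(activity 3) = deadline - sum of successor durations
Successors: activities 4 through 4 with durations [6]
Sum of successor durations = 6
LF = 26 - 6 = 20

20


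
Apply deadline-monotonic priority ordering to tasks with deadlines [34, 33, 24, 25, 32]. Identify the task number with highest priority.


Sort tasks by relative deadline (ascending):
  Task 3: deadline = 24
  Task 4: deadline = 25
  Task 5: deadline = 32
  Task 2: deadline = 33
  Task 1: deadline = 34
Priority order (highest first): [3, 4, 5, 2, 1]
Highest priority task = 3

3


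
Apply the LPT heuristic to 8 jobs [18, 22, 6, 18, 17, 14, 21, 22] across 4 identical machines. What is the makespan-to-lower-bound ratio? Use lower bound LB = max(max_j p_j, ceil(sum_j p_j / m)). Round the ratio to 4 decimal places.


LPT order: [22, 22, 21, 18, 18, 17, 14, 6]
Machine loads after assignment: [36, 28, 38, 36]
LPT makespan = 38
Lower bound = max(max_job, ceil(total/4)) = max(22, 35) = 35
Ratio = 38 / 35 = 1.0857

1.0857


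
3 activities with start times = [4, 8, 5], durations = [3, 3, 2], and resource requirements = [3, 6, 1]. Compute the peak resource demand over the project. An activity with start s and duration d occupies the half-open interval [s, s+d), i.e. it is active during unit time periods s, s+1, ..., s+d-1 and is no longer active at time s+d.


Each activity i is active on [start_i, start_i + duration_i).
Compute total resource usage per time slot:
  t=0: active resources = [], total = 0
  t=1: active resources = [], total = 0
  t=2: active resources = [], total = 0
  t=3: active resources = [], total = 0
  t=4: active resources = [3], total = 3
  t=5: active resources = [3, 1], total = 4
  t=6: active resources = [3, 1], total = 4
  t=7: active resources = [], total = 0
  t=8: active resources = [6], total = 6
  t=9: active resources = [6], total = 6
  t=10: active resources = [6], total = 6
Peak resource demand = 6

6


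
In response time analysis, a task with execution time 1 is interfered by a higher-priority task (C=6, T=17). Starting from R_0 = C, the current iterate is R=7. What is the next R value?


R_next = C + ceil(R_prev / T_hp) * C_hp
ceil(7 / 17) = ceil(0.4118) = 1
Interference = 1 * 6 = 6
R_next = 1 + 6 = 7
R_next = R_prev, so the iteration has converged (response time = 7).

7


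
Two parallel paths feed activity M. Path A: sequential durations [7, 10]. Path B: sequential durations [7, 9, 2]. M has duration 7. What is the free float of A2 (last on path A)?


ES(A2) = sum of predecessors on chain A = 7
EF(A2) = ES + duration = 7 + 10 = 17
Successor of A2 is M. ES(M) = max(sum(A), sum(B)) = max(17, 18) = 18
Free float = ES(successor) - EF(current) = 18 - 17 = 1

1


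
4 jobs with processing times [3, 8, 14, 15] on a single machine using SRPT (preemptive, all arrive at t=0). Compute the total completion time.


Since all jobs arrive at t=0, SRPT equals SPT ordering.
SPT order: [3, 8, 14, 15]
Completion times:
  Job 1: p=3, C=3
  Job 2: p=8, C=11
  Job 3: p=14, C=25
  Job 4: p=15, C=40
Total completion time = 3 + 11 + 25 + 40 = 79

79


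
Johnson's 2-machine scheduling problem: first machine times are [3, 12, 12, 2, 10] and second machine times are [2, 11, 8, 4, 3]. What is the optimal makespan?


Apply Johnson's rule:
  Group 1 (a <= b): [(4, 2, 4)]
  Group 2 (a > b): [(2, 12, 11), (3, 12, 8), (5, 10, 3), (1, 3, 2)]
Optimal job order: [4, 2, 3, 5, 1]
Schedule:
  Job 4: M1 done at 2, M2 done at 6
  Job 2: M1 done at 14, M2 done at 25
  Job 3: M1 done at 26, M2 done at 34
  Job 5: M1 done at 36, M2 done at 39
  Job 1: M1 done at 39, M2 done at 41
Makespan = 41

41


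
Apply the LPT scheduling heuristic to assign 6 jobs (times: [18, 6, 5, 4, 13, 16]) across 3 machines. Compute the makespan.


Sort jobs in decreasing order (LPT): [18, 16, 13, 6, 5, 4]
Assign each job to the least loaded machine:
  Machine 1: jobs [18, 4], load = 22
  Machine 2: jobs [16, 5], load = 21
  Machine 3: jobs [13, 6], load = 19
Makespan = max load = 22

22


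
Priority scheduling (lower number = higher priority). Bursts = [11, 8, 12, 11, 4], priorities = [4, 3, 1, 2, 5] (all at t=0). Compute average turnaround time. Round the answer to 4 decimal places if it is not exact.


Sort by priority (ascending = highest first):
Order: [(1, 12), (2, 11), (3, 8), (4, 11), (5, 4)]
Completion times:
  Priority 1, burst=12, C=12
  Priority 2, burst=11, C=23
  Priority 3, burst=8, C=31
  Priority 4, burst=11, C=42
  Priority 5, burst=4, C=46
Average turnaround = 154/5 = 30.8

30.8


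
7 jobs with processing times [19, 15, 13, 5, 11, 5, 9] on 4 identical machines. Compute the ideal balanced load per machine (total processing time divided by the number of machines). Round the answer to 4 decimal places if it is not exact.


Total processing time = 19 + 15 + 13 + 5 + 11 + 5 + 9 = 77
Number of machines = 4
Ideal balanced load = 77 / 4 = 19.25

19.25


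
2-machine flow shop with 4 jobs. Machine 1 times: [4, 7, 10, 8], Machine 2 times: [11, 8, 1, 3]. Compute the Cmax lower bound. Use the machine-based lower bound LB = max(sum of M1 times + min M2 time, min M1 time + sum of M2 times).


LB1 = sum(M1 times) + min(M2 times) = 29 + 1 = 30
LB2 = min(M1 times) + sum(M2 times) = 4 + 23 = 27
Lower bound = max(LB1, LB2) = max(30, 27) = 30

30


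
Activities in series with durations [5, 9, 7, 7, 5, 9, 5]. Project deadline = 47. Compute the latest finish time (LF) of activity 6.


LF(activity 6) = deadline - sum of successor durations
Successors: activities 7 through 7 with durations [5]
Sum of successor durations = 5
LF = 47 - 5 = 42

42


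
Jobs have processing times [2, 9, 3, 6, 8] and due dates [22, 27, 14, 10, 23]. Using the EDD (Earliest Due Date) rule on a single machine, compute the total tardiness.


Sort by due date (EDD order): [(6, 10), (3, 14), (2, 22), (8, 23), (9, 27)]
Compute completion times and tardiness:
  Job 1: p=6, d=10, C=6, tardiness=max(0,6-10)=0
  Job 2: p=3, d=14, C=9, tardiness=max(0,9-14)=0
  Job 3: p=2, d=22, C=11, tardiness=max(0,11-22)=0
  Job 4: p=8, d=23, C=19, tardiness=max(0,19-23)=0
  Job 5: p=9, d=27, C=28, tardiness=max(0,28-27)=1
Total tardiness = 1

1


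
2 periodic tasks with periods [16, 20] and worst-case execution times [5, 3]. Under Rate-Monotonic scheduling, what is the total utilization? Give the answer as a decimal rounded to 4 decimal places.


Compute individual utilizations (exact fractions):
  Task 1: C/T = 5/16 (approx. 0.3125)
  Task 2: C/T = 3/20 (approx. 0.15)
Total utilization U = 5/16 + 3/20 = 37/80
Rounded to 4 decimal places: U = 0.4625
RM (Liu & Layland) bound for 2 tasks = 0.828427; compare with U = 37/80 (approx. 0.462500)
U <= bound, so schedulable by RM sufficient condition.

0.4625


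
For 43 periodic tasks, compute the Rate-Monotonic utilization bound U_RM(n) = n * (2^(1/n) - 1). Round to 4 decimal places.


Compute 2^(1/43) = 1.0162503252
Subtract 1: 1.0162503252 - 1 = 0.0162503252
Multiply by n: 43 * 0.0162503252 = 0.6987639836
Round to 4 dp: 0.6988

0.6988


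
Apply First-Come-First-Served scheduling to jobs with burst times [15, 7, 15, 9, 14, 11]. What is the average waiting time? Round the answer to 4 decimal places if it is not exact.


FCFS order (as given): [15, 7, 15, 9, 14, 11]
Waiting times:
  Job 1: wait = 0
  Job 2: wait = 15
  Job 3: wait = 22
  Job 4: wait = 37
  Job 5: wait = 46
  Job 6: wait = 60
Sum of waiting times = 180
Average waiting time = 180/6 = 30.0

30.0


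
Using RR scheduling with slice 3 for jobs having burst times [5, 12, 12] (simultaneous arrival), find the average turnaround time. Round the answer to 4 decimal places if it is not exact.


Time quantum = 3
Execution trace:
  J1 runs 3 units, time = 3
  J2 runs 3 units, time = 6
  J3 runs 3 units, time = 9
  J1 runs 2 units, time = 11
  J2 runs 3 units, time = 14
  J3 runs 3 units, time = 17
  J2 runs 3 units, time = 20
  J3 runs 3 units, time = 23
  J2 runs 3 units, time = 26
  J3 runs 3 units, time = 29
Finish times: [11, 26, 29]
Average turnaround = 66/3 = 22.0

22.0


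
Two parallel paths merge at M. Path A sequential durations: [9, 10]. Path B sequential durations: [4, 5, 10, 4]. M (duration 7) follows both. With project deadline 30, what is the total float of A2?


Forward pass: ES(A2) = sum of predecessors on chain A = 9
EF = ES + duration = 9 + 10 = 19
Backward pass: LF(M) = deadline = 30; LS(M) = 30 - 7 = 23
LF(A2) = LS(M) - sum(successors on chain A) = 23 - 0 = 23
LS = LF - duration = 23 - 10 = 13
Total float = LS - ES = 13 - 9 = 4

4


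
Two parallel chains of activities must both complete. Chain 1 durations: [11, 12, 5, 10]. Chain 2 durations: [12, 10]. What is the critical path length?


Path A total = 11 + 12 + 5 + 10 = 38
Path B total = 12 + 10 = 22
Critical path = longest path = max(38, 22) = 38

38


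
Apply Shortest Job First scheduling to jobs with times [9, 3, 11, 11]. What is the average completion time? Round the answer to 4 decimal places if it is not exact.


SJF order (ascending): [3, 9, 11, 11]
Completion times:
  Job 1: burst=3, C=3
  Job 2: burst=9, C=12
  Job 3: burst=11, C=23
  Job 4: burst=11, C=34
Average completion = 72/4 = 18.0

18.0


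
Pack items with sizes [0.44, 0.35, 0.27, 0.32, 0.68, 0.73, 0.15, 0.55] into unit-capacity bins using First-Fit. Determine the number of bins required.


Place items sequentially using First-Fit:
  Item 0.44 -> new Bin 1
  Item 0.35 -> Bin 1 (now 0.79)
  Item 0.27 -> new Bin 2
  Item 0.32 -> Bin 2 (now 0.59)
  Item 0.68 -> new Bin 3
  Item 0.73 -> new Bin 4
  Item 0.15 -> Bin 1 (now 0.94)
  Item 0.55 -> new Bin 5
Total bins used = 5

5


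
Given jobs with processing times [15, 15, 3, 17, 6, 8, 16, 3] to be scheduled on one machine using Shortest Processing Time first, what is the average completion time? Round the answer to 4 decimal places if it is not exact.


Sort jobs by processing time (SPT order): [3, 3, 6, 8, 15, 15, 16, 17]
Compute completion times sequentially:
  Job 1: processing = 3, completes at 3
  Job 2: processing = 3, completes at 6
  Job 3: processing = 6, completes at 12
  Job 4: processing = 8, completes at 20
  Job 5: processing = 15, completes at 35
  Job 6: processing = 15, completes at 50
  Job 7: processing = 16, completes at 66
  Job 8: processing = 17, completes at 83
Sum of completion times = 275
Average completion time = 275/8 = 34.375

34.375


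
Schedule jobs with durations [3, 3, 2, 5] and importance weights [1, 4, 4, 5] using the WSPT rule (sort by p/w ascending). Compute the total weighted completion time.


Compute p/w ratios and sort ascending (WSPT): [(2, 4), (3, 4), (5, 5), (3, 1)]
Compute weighted completion times:
  Job (p=2,w=4): C=2, w*C=4*2=8
  Job (p=3,w=4): C=5, w*C=4*5=20
  Job (p=5,w=5): C=10, w*C=5*10=50
  Job (p=3,w=1): C=13, w*C=1*13=13
Total weighted completion time = 91

91


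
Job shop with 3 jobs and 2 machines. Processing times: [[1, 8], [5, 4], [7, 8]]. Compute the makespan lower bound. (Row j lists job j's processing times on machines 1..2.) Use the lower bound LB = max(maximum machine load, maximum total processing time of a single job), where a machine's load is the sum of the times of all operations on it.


Machine loads:
  Machine 1: 1 + 5 + 7 = 13
  Machine 2: 8 + 4 + 8 = 20
Max machine load = 20
Job totals:
  Job 1: 9
  Job 2: 9
  Job 3: 15
Max job total = 15
Lower bound = max(20, 15) = 20

20


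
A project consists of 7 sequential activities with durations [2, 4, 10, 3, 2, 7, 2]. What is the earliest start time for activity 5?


Activity 5 starts after activities 1 through 4 complete.
Predecessor durations: [2, 4, 10, 3]
ES = 2 + 4 + 10 + 3 = 19

19


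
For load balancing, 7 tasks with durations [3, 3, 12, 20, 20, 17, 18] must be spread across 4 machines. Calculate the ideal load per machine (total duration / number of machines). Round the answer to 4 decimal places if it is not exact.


Total processing time = 3 + 3 + 12 + 20 + 20 + 17 + 18 = 93
Number of machines = 4
Ideal balanced load = 93 / 4 = 23.25

23.25


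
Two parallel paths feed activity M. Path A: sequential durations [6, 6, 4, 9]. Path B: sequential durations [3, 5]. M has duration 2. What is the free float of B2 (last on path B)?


ES(B2) = sum of predecessors on chain B = 3
EF(B2) = ES + duration = 3 + 5 = 8
Successor of B2 is M. ES(M) = max(sum(A), sum(B)) = max(25, 8) = 25
Free float = ES(successor) - EF(current) = 25 - 8 = 17

17


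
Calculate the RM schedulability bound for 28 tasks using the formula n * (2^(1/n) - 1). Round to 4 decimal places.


Compute 2^(1/28) = 1.0250642120
Subtract 1: 1.0250642120 - 1 = 0.0250642120
Multiply by n: 28 * 0.0250642120 = 0.7017979360
Round to 4 dp: 0.7018

0.7018


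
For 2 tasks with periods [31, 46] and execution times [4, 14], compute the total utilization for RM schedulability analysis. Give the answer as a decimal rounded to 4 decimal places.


Compute individual utilizations (exact fractions):
  Task 1: C/T = 4/31 (approx. 0.129)
  Task 2: C/T = 14/46 = 7/23 (approx. 0.3043)
Total utilization U = 4/31 + 7/23 = 309/713
Rounded to 4 decimal places: U = 0.4334
RM (Liu & Layland) bound for 2 tasks = 0.828427; compare with U = 309/713 (approx. 0.433380)
U <= bound, so schedulable by RM sufficient condition.

0.4334


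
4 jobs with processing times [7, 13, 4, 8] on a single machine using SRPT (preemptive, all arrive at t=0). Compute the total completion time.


Since all jobs arrive at t=0, SRPT equals SPT ordering.
SPT order: [4, 7, 8, 13]
Completion times:
  Job 1: p=4, C=4
  Job 2: p=7, C=11
  Job 3: p=8, C=19
  Job 4: p=13, C=32
Total completion time = 4 + 11 + 19 + 32 = 66

66


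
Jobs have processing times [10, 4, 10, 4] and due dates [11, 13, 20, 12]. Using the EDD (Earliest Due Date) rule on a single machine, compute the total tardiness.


Sort by due date (EDD order): [(10, 11), (4, 12), (4, 13), (10, 20)]
Compute completion times and tardiness:
  Job 1: p=10, d=11, C=10, tardiness=max(0,10-11)=0
  Job 2: p=4, d=12, C=14, tardiness=max(0,14-12)=2
  Job 3: p=4, d=13, C=18, tardiness=max(0,18-13)=5
  Job 4: p=10, d=20, C=28, tardiness=max(0,28-20)=8
Total tardiness = 15

15


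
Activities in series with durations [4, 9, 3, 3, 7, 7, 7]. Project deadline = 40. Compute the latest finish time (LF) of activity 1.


LF(activity 1) = deadline - sum of successor durations
Successors: activities 2 through 7 with durations [9, 3, 3, 7, 7, 7]
Sum of successor durations = 36
LF = 40 - 36 = 4

4


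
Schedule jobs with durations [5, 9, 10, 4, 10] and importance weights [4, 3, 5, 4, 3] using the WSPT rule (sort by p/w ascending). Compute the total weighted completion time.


Compute p/w ratios and sort ascending (WSPT): [(4, 4), (5, 4), (10, 5), (9, 3), (10, 3)]
Compute weighted completion times:
  Job (p=4,w=4): C=4, w*C=4*4=16
  Job (p=5,w=4): C=9, w*C=4*9=36
  Job (p=10,w=5): C=19, w*C=5*19=95
  Job (p=9,w=3): C=28, w*C=3*28=84
  Job (p=10,w=3): C=38, w*C=3*38=114
Total weighted completion time = 345

345


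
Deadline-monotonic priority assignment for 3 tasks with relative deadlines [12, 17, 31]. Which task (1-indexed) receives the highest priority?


Sort tasks by relative deadline (ascending):
  Task 1: deadline = 12
  Task 2: deadline = 17
  Task 3: deadline = 31
Priority order (highest first): [1, 2, 3]
Highest priority task = 1

1


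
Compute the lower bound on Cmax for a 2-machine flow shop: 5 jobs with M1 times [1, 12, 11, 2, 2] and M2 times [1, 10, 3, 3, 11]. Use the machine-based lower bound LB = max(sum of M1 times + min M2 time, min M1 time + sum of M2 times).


LB1 = sum(M1 times) + min(M2 times) = 28 + 1 = 29
LB2 = min(M1 times) + sum(M2 times) = 1 + 28 = 29
Lower bound = max(LB1, LB2) = max(29, 29) = 29

29


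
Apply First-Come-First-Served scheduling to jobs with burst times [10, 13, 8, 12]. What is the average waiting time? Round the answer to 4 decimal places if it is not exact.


FCFS order (as given): [10, 13, 8, 12]
Waiting times:
  Job 1: wait = 0
  Job 2: wait = 10
  Job 3: wait = 23
  Job 4: wait = 31
Sum of waiting times = 64
Average waiting time = 64/4 = 16.0

16.0


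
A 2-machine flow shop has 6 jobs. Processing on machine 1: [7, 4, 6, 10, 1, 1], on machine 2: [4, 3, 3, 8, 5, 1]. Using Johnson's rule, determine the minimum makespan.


Apply Johnson's rule:
  Group 1 (a <= b): [(5, 1, 5), (6, 1, 1)]
  Group 2 (a > b): [(4, 10, 8), (1, 7, 4), (2, 4, 3), (3, 6, 3)]
Optimal job order: [5, 6, 4, 1, 2, 3]
Schedule:
  Job 5: M1 done at 1, M2 done at 6
  Job 6: M1 done at 2, M2 done at 7
  Job 4: M1 done at 12, M2 done at 20
  Job 1: M1 done at 19, M2 done at 24
  Job 2: M1 done at 23, M2 done at 27
  Job 3: M1 done at 29, M2 done at 32
Makespan = 32

32


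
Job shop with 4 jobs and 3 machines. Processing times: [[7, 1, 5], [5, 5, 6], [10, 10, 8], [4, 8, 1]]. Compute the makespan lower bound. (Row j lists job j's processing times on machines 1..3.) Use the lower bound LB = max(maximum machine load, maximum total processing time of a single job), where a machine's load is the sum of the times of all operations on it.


Machine loads:
  Machine 1: 7 + 5 + 10 + 4 = 26
  Machine 2: 1 + 5 + 10 + 8 = 24
  Machine 3: 5 + 6 + 8 + 1 = 20
Max machine load = 26
Job totals:
  Job 1: 13
  Job 2: 16
  Job 3: 28
  Job 4: 13
Max job total = 28
Lower bound = max(26, 28) = 28

28


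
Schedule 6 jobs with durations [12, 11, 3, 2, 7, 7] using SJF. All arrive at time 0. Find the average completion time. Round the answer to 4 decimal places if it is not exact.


SJF order (ascending): [2, 3, 7, 7, 11, 12]
Completion times:
  Job 1: burst=2, C=2
  Job 2: burst=3, C=5
  Job 3: burst=7, C=12
  Job 4: burst=7, C=19
  Job 5: burst=11, C=30
  Job 6: burst=12, C=42
Average completion = 110/6 = 18.3333

18.3333


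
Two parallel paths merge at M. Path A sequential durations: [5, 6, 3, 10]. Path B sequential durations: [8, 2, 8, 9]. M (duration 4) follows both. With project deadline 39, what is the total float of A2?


Forward pass: ES(A2) = sum of predecessors on chain A = 5
EF = ES + duration = 5 + 6 = 11
Backward pass: LF(M) = deadline = 39; LS(M) = 39 - 4 = 35
LF(A2) = LS(M) - sum(successors on chain A) = 35 - 13 = 22
LS = LF - duration = 22 - 6 = 16
Total float = LS - ES = 16 - 5 = 11

11


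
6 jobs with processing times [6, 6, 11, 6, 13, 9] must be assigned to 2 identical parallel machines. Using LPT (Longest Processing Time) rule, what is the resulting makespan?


Sort jobs in decreasing order (LPT): [13, 11, 9, 6, 6, 6]
Assign each job to the least loaded machine:
  Machine 1: jobs [13, 6, 6], load = 25
  Machine 2: jobs [11, 9, 6], load = 26
Makespan = max load = 26

26


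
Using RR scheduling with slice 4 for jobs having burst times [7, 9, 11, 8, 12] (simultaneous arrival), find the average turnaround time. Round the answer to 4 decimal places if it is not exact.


Time quantum = 4
Execution trace:
  J1 runs 4 units, time = 4
  J2 runs 4 units, time = 8
  J3 runs 4 units, time = 12
  J4 runs 4 units, time = 16
  J5 runs 4 units, time = 20
  J1 runs 3 units, time = 23
  J2 runs 4 units, time = 27
  J3 runs 4 units, time = 31
  J4 runs 4 units, time = 35
  J5 runs 4 units, time = 39
  J2 runs 1 units, time = 40
  J3 runs 3 units, time = 43
  J5 runs 4 units, time = 47
Finish times: [23, 40, 43, 35, 47]
Average turnaround = 188/5 = 37.6

37.6


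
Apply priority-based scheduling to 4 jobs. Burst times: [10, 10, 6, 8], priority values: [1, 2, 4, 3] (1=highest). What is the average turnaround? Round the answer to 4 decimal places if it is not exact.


Sort by priority (ascending = highest first):
Order: [(1, 10), (2, 10), (3, 8), (4, 6)]
Completion times:
  Priority 1, burst=10, C=10
  Priority 2, burst=10, C=20
  Priority 3, burst=8, C=28
  Priority 4, burst=6, C=34
Average turnaround = 92/4 = 23.0

23.0


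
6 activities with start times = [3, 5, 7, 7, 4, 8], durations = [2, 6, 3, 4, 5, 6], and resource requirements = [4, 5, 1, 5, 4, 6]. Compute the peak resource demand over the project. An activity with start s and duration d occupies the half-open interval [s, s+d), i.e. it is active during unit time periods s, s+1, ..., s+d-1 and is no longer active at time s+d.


Each activity i is active on [start_i, start_i + duration_i).
Compute total resource usage per time slot:
  t=0: active resources = [], total = 0
  t=1: active resources = [], total = 0
  t=2: active resources = [], total = 0
  t=3: active resources = [4], total = 4
  t=4: active resources = [4, 4], total = 8
  t=5: active resources = [5, 4], total = 9
  t=6: active resources = [5, 4], total = 9
  t=7: active resources = [5, 1, 5, 4], total = 15
  t=8: active resources = [5, 1, 5, 4, 6], total = 21
  t=9: active resources = [5, 1, 5, 6], total = 17
  t=10: active resources = [5, 5, 6], total = 16
  t=11: active resources = [6], total = 6
  t=12: active resources = [6], total = 6
  t=13: active resources = [6], total = 6
Peak resource demand = 21

21


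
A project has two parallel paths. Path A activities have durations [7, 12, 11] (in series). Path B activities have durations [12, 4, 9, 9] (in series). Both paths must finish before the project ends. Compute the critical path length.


Path A total = 7 + 12 + 11 = 30
Path B total = 12 + 4 + 9 + 9 = 34
Critical path = longest path = max(30, 34) = 34

34


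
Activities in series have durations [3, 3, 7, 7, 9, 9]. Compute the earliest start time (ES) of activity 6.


Activity 6 starts after activities 1 through 5 complete.
Predecessor durations: [3, 3, 7, 7, 9]
ES = 3 + 3 + 7 + 7 + 9 = 29

29


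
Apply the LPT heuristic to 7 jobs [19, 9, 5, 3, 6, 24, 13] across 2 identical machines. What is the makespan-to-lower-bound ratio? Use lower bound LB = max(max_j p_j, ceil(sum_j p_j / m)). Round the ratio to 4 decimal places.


LPT order: [24, 19, 13, 9, 6, 5, 3]
Machine loads after assignment: [41, 38]
LPT makespan = 41
Lower bound = max(max_job, ceil(total/2)) = max(24, 40) = 40
Ratio = 41 / 40 = 1.025

1.025


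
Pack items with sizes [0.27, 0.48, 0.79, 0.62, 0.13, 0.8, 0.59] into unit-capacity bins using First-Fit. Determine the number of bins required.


Place items sequentially using First-Fit:
  Item 0.27 -> new Bin 1
  Item 0.48 -> Bin 1 (now 0.75)
  Item 0.79 -> new Bin 2
  Item 0.62 -> new Bin 3
  Item 0.13 -> Bin 1 (now 0.88)
  Item 0.8 -> new Bin 4
  Item 0.59 -> new Bin 5
Total bins used = 5

5


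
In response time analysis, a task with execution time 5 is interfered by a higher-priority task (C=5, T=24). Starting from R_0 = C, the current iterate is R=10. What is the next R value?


R_next = C + ceil(R_prev / T_hp) * C_hp
ceil(10 / 24) = ceil(0.4167) = 1
Interference = 1 * 5 = 5
R_next = 5 + 5 = 10
R_next = R_prev, so the iteration has converged (response time = 10).

10


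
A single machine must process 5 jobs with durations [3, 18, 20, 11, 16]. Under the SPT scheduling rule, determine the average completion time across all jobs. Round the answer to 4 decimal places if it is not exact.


Sort jobs by processing time (SPT order): [3, 11, 16, 18, 20]
Compute completion times sequentially:
  Job 1: processing = 3, completes at 3
  Job 2: processing = 11, completes at 14
  Job 3: processing = 16, completes at 30
  Job 4: processing = 18, completes at 48
  Job 5: processing = 20, completes at 68
Sum of completion times = 163
Average completion time = 163/5 = 32.6

32.6


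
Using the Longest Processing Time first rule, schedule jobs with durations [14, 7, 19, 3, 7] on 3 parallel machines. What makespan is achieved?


Sort jobs in decreasing order (LPT): [19, 14, 7, 7, 3]
Assign each job to the least loaded machine:
  Machine 1: jobs [19], load = 19
  Machine 2: jobs [14, 3], load = 17
  Machine 3: jobs [7, 7], load = 14
Makespan = max load = 19

19
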